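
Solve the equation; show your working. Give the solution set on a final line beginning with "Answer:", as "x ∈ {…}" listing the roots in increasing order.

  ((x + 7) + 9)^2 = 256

Step 1. [((x + 7) + 9)^2 = 256] 256 ≥ 0, LHS is (·)² — take ±√ ⇒ sqrt: (x + 7) + 9 = 16 or -16.
Step 2. [(x + 7) + 9 = 16 or -16] +9 is outermost — subtract 9 both sides. So sub: x + 7 = 7 or -25.
Step 3. [x + 7 = 7 or -25] subtract 7: x sits inside (… + 7), so sub: x = 0 or -32.

Answer: x ∈ {-32, 0}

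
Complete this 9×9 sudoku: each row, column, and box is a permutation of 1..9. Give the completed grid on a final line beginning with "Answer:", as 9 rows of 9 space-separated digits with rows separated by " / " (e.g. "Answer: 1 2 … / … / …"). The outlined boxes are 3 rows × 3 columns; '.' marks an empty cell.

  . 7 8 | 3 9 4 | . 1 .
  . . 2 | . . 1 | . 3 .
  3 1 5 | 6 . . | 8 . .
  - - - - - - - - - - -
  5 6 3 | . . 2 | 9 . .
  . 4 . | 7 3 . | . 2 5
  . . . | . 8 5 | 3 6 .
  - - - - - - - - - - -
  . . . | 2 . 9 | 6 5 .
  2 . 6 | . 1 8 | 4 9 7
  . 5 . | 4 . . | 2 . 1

Step 1. [r7c5∈{7}] r7c5's peers cover all but 7, so r7c5=7.
Step 2. [r6c9∈{4}] r6c9 is down to just 4 ⇒ r6c9=4.
Step 3. [r6c4∈{1,9}] col 4 places 9 nowhere but r6c4 ⇒ r6c4=9.
Step 4. [r7c2∈{3,8}] r7c2 is the only open cell in col 2 admitting 8, so r7c2=8.
Step 5. [r2c1∈{4,6,9}] row 2 places 4 nowhere but r2c1, so r2c1=4.
Step 6. [r7c1∈{1}] r7c1 has the single candidate 1 ⇒ r7c1=1.
Step 7. [r4c8∈{7,8}] in row 4, 7 fits only at r4c8 ⇒ r4c8=7.
Step 8. [r2c5∈{5}] r2c5 is down to just 5. So r2c5=5.
Step 9. [r6c3∈{1,7}] in row 6, 1 fits only at r6c3, so r6c3=1.
Step 10. [r9c3∈{7,9}] col 3 places 7 nowhere but r9c3, so r9c3=7.
Step 11. [r2c9∈{6,9}] across row 2, 6 lands solely at r2c9. So r2c9=6.
Step 12. [r9c5∈{6}] r9c5 is down to just 6, so r9c5=6.
Step 13. [r5c3∈{9}] r5c3 is down to just 9 ⇒ r5c3=9.
Step 14. [r3c9∈{2,9}] r3c9 is the only open cell in row 3 admitting 9 ⇒ r3c9=9.
Step 15. [r9c8∈{8}] only 8 remains possible at r9c8 ⇒ r9c8=8.
Step 16. [r4c9∈{8}] only 8 remains possible at r4c9 ⇒ r4c9=8.
Step 17. [r4c4∈{1}] nothing but 1 survives at r4c4 ⇒ r4c4=1.
Step 18. [r2c2∈{9}] r2c2 has the single candidate 9, so r2c2=9.
Step 19. [r9c1∈{9}] only 9 remains possible at r9c1. So r9c1=9.
Step 20. [r5c7∈{1}] r5c7's peers cover all but 1. So r5c7=1.
Step 21. [r7c9∈{3}] r7c9 has the single candidate 3, so r7c9=3.
Step 22. [r4c5∈{4}] nothing but 4 survives at r4c5, so r4c5=4.
Step 23. [r1c9∈{2}] r1c9 is down to just 2 ⇒ r1c9=2.
Step 24. [r8c2∈{3}] r8c2 has the single candidate 3, so r8c2=3.
Step 25. [r8c4∈{5}] r8c4 is down to just 5, so r8c4=5.
Step 26. [r3c6∈{7}] nothing but 7 survives at r3c6 ⇒ r3c6=7.
Step 27. [r7c3∈{4}] r7c3 has the single candidate 4, so r7c3=4.
Step 28. [r1c1∈{6}] only 6 remains possible at r1c1. So r1c1=6.
Step 29. [r6c1∈{7}] only 7 remains possible at r6c1 ⇒ r6c1=7.
Step 30. [r3c5∈{2}] only 2 remains possible at r3c5. So r3c5=2.
Step 31. [r2c4∈{8}] only 8 remains possible at r2c4 ⇒ r2c4=8.
Step 32. [r3c8∈{4}] r3c8's peers cover all but 4, so r3c8=4.
Step 33. [r5c6∈{6}] nothing but 6 survives at r5c6 ⇒ r5c6=6.
Step 34. [r1c7∈{5}] nothing but 5 survives at r1c7, so r1c7=5.
Step 35. [r9c6∈{3}] only 3 remains possible at r9c6. So r9c6=3.
Step 36. [r6c2∈{2}] nothing but 2 survives at r6c2 ⇒ r6c2=2.
Step 37. [r2c7∈{7}] r2c7's peers cover all but 7, so r2c7=7.
Step 38. [r5c1∈{8}] r5c1 has the single candidate 8 ⇒ r5c1=8.

Answer: 6 7 8 3 9 4 5 1 2 / 4 9 2 8 5 1 7 3 6 / 3 1 5 6 2 7 8 4 9 / 5 6 3 1 4 2 9 7 8 / 8 4 9 7 3 6 1 2 5 / 7 2 1 9 8 5 3 6 4 / 1 8 4 2 7 9 6 5 3 / 2 3 6 5 1 8 4 9 7 / 9 5 7 4 6 3 2 8 1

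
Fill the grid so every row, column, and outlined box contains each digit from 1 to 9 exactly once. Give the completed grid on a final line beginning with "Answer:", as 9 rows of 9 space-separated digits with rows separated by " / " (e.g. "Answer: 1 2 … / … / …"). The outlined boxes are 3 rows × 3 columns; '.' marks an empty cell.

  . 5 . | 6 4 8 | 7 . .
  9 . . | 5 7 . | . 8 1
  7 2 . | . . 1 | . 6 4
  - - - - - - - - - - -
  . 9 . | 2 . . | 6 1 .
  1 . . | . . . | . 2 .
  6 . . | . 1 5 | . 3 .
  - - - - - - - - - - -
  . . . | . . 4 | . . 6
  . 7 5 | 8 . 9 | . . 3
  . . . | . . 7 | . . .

Step 1. [r4c6∈{3}] r4c6 has the single candidate 3. So r4c6=3.
Step 2. [r1c1∈{3}] r1c1 has the single candidate 3. So r1c1=3.
Step 3. [r3c3∈{8}] r3c3's peers cover all but 8. So r3c3=8.
Step 4. [r3c7∈{3,5,9}] 5 has one home in row 3: r3c7. So r3c7=5.
Step 5. [r5c9∈{5,7,8,9}] in row 5, 5 fits only at r5c9 ⇒ r5c9=5.
Step 6. [r8c8∈{4}] r8c8 has the single candidate 4. So r8c8=4.
Step 7. [r8c1∈{2}] only 2 remains possible at r8c1 ⇒ r8c1=2.
Step 8. [r7c1∈{8}] only 8 remains possible at r7c1, so r7c1=8.
Step 9. [r1c9∈{2,9}] in row 1, 2 fits only at r1c9, so r1c9=2.
Step 10. [r9c1∈{4}] r9c1 is down to just 4. So r9c1=4.
Step 11. [r4c3∈{4,7}] r4c3 is the only open cell in row 4 admitting 4. So r4c3=4.
Step 12. [r6c2∈{8}] r6c2's peers cover all but 8 ⇒ r6c2=8.
Step 13. [r5c2∈{3}] r5c2 has the single candidate 3. So r5c2=3.
Step 14. [r7c2∈{1}] r7c2's peers cover all but 1. So r7c2=1.
Step 15. [r7c4∈{3}] nothing but 3 survives at r7c4. So r7c4=3.
Step 16. [r9c2∈{6}] r9c2 is down to just 6 ⇒ r9c2=6.
Step 17. [r7c3∈{9}] r7c3 is down to just 9 ⇒ r7c3=9.
Step 18. [r3c4∈{9}] nothing but 9 survives at r3c4 ⇒ r3c4=9.
Step 19. [r5c5∈{6,8,9}] across col 5, 9 lands solely at r5c5. So r5c5=9.
Step 20. [r5c7∈{4,8}] row 5 places 8 nowhere but r5c7. So r5c7=8.
Step 21. [r7c7∈{2}] r7c7 has the single candidate 2. So r7c7=2.
Step 22. [r6c7∈{4,9}] across col 7, 4 lands solely at r6c7. So r6c7=4.
Step 23. [r9c7∈{1,9}] across col 7, 9 lands solely at r9c7 ⇒ r9c7=9.
Step 24. [r6c4∈{7}] only 7 remains possible at r6c4. So r6c4=7.
Step 25. [r9c8∈{5}] r9c8 has the single candidate 5 ⇒ r9c8=5.
Step 26. [r4c1∈{5}] r4c1's peers cover all but 5. So r4c1=5.
Step 27. [r4c5∈{8}] r4c5 has the single candidate 8 ⇒ r4c5=8.
Step 28. [r4c9∈{7}] r4c9 has the single candidate 7 ⇒ r4c9=7.
Step 29. [r9c4∈{1}] r9c4 has the single candidate 1 ⇒ r9c4=1.
Step 30. [r6c9∈{9}] r6c9 is down to just 9. So r6c9=9.
Step 31. [r7c8∈{7}] only 7 remains possible at r7c8, so r7c8=7.
Step 32. [r6c3∈{2}] nothing but 2 survives at r6c3. So r6c3=2.
Step 33. [r8c5∈{6}] r8c5's peers cover all but 6. So r8c5=6.
Step 34. [r2c6∈{2}] nothing but 2 survives at r2c6, so r2c6=2.
Step 35. [r5c4∈{4}] r5c4 has the single candidate 4 ⇒ r5c4=4.
Step 36. [r2c2∈{4}] nothing but 4 survives at r2c2, so r2c2=4.
Step 37. [r2c7∈{3}] only 3 remains possible at r2c7. So r2c7=3.
Step 38. [r9c5∈{2}] nothing but 2 survives at r9c5. So r9c5=2.
Step 39. [r1c8∈{9}] r1c8's peers cover all but 9 ⇒ r1c8=9.
Step 40. [r9c3∈{3}] only 3 remains possible at r9c3. So r9c3=3.
Step 41. [r3c5∈{3}] r3c5 is down to just 3 ⇒ r3c5=3.
Step 42. [r5c6∈{6}] r5c6 is down to just 6, so r5c6=6.
Step 43. [r8c7∈{1}] nothing but 1 survives at r8c7. So r8c7=1.
Step 44. [r1c3∈{1}] r1c3 has the single candidate 1, so r1c3=1.
Step 45. [r2c3∈{6}] r2c3's peers cover all but 6. So r2c3=6.
Step 46. [r7c5∈{5}] nothing but 5 survives at r7c5 ⇒ r7c5=5.
Step 47. [r5c3∈{7}] only 7 remains possible at r5c3 ⇒ r5c3=7.
Step 48. [r9c9∈{8}] r9c9 is down to just 8 ⇒ r9c9=8.

Answer: 3 5 1 6 4 8 7 9 2 / 9 4 6 5 7 2 3 8 1 / 7 2 8 9 3 1 5 6 4 / 5 9 4 2 8 3 6 1 7 / 1 3 7 4 9 6 8 2 5 / 6 8 2 7 1 5 4 3 9 / 8 1 9 3 5 4 2 7 6 / 2 7 5 8 6 9 1 4 3 / 4 6 3 1 2 7 9 5 8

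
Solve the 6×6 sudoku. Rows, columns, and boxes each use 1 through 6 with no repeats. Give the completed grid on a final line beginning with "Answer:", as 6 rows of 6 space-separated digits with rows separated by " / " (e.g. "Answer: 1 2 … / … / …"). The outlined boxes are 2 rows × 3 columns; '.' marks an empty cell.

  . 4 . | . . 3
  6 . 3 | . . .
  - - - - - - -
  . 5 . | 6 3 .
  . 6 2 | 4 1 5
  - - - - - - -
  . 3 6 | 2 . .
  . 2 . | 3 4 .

Step 1. [r2c2∈{1}] nothing but 1 survives at r2c2, so r2c2=1.
Step 2. [r1c3∈{5}] r1c3's peers cover all but 5 ⇒ r1c3=5.
Step 3. [r6c3∈{1}] nothing but 1 survives at r6c3 ⇒ r6c3=1.
Step 4. [r5c1∈{4,5}] across row 5, 4 lands solely at r5c1, so r5c1=4.
Step 5. [r1c5∈{2,6}] in row 1, 6 fits only at r1c5. So r1c5=6.
Step 6. [r2c5∈{2,5}] in col 5, 2 fits only at r2c5. So r2c5=2.
Step 7. [r3c1∈{1}] r3c1 is down to just 1 ⇒ r3c1=1.
Step 8. [r5c5∈{5}] nothing but 5 survives at r5c5. So r5c5=5.
Step 9. [r3c6∈{2}] only 2 remains possible at r3c6, so r3c6=2.
Step 10. [r3c3∈{4}] r3c3 has the single candidate 4, so r3c3=4.
Step 11. [r6c6∈{6}] r6c6 has the single candidate 6. So r6c6=6.
Step 12. [r6c1∈{5}] only 5 remains possible at r6c1 ⇒ r6c1=5.
Step 13. [r1c1∈{2}] nothing but 2 survives at r1c1. So r1c1=2.
Step 14. [r2c6∈{4}] r2c6's peers cover all but 4 ⇒ r2c6=4.
Step 15. [r2c4∈{5}] r2c4 is down to just 5. So r2c4=5.
Step 16. [r4c1∈{3}] r4c1's peers cover all but 3, so r4c1=3.
Step 17. [r1c4∈{1}] only 1 remains possible at r1c4, so r1c4=1.
Step 18. [r5c6∈{1}] only 1 remains possible at r5c6 ⇒ r5c6=1.

Answer: 2 4 5 1 6 3 / 6 1 3 5 2 4 / 1 5 4 6 3 2 / 3 6 2 4 1 5 / 4 3 6 2 5 1 / 5 2 1 3 4 6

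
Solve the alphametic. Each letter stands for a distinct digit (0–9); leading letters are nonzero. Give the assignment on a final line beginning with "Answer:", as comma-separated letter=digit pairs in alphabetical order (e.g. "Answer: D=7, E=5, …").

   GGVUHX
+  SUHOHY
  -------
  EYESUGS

Step 1. [col 1: X + Y ≡ S (mod 10)] several values work for S in column 1 (X + Y ≡ S (mod 10), carry-in 0); try S=8, so S=8.
Step 2. [col 1: X + Y ≡ S (mod 10)] several values work for Y in column 1 (X + Y ≡ S (mod 10), carry-in 0); try Y=3, so Y=3.
Step 3. [E] E is the leading digit of a 7-digit sum of two 6-digit numbers; the final carry is exactly 1, so E=1.
Step 4. [col 1: X + Y ≡ S (mod 10)] column 1 reads X+Y+carry(0)=S with Y=3, S=8; with digits 1,3,8 already taken and all letters distinct, the only value for X is 5, so X=5.
Step 5. [col 2: H + H ≡ G (mod 10)] column 2 (H + H ≡ G (mod 10), carry-in 0) doesn't pin G yet; pick G=4 and continue ⇒ G=4.
Step 6. [col 2: H + H ≡ G (mod 10)] no forcing yet in column 2 (carry-in 0); H=2 is free and consistent — try it, so H=2.
Step 7. [col 3: U + O ≡ U (mod 10)] from column 3 (nothing yet, carry-in 0, digits 1,2,3,4,5,8 already taken and all letters distinct): O must equal 0 ⇒ O=0.
Step 8. [col 3: U + O ≡ U (mod 10)] several values work for U in column 3 (U + O ≡ U (mod 10), carry-in 0); try U=7, so U=7.
Step 9. [col 4: V + H ≡ S (mod 10)] column 4 reads V+H+carry(0)=S with H=2, S=8; with digits 0,1,2,3,4,5,7,8 already taken and all letters distinct, the only value for V is 6 ⇒ V=6.

Answer: E=1, G=4, H=2, O=0, S=8, U=7, V=6, X=5, Y=3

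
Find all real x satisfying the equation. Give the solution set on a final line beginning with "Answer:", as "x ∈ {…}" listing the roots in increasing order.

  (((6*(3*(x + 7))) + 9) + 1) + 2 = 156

Step 1. [(((6*(3*(x + 7))) + 9) + 1) + 2 = 156] +2 is outermost — subtract 2 both sides ⇒ sub: ((6*(3*(x + 7))) + 9) + 1 = 154.
Step 2. [((6*(3*(x + 7))) + 9) + 1 = 154] peel the +1: subtract 1 from each side ⇒ sub: (6*(3*(x + 7))) + 9 = 153.
Step 3. [(6*(3*(x + 7))) + 9 = 153] subtract 9: x sits inside (… + 9), so sub: 6*(3*(x + 7)) = 144.
Step 4. [6*(3*(x + 7)) = 144] LHS = 6·(…); ÷6 both sides. So div: 3*(x + 7) = 24.
Step 5. [3*(x + 7) = 24] LHS = 3·(…); ÷3 both sides. So div: x + 7 = 8.
Step 6. [x + 7 = 8] +7 is outermost — subtract 7 both sides ⇒ sub: x = 1.

Answer: x ∈ {1}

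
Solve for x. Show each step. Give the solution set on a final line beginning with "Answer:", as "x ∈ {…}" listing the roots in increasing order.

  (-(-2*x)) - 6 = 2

Step 1. [(-(-2*x)) - 6 = 2] peel the -6: add 6 from each side, so sub: -(-2*x) = 8.
Step 2. [-(-2*x) = 8] leading − — multiply by −1, so neg: -2*x = -8.
Step 3. [-2*x = -8] divide by the outer -2 ⇒ div: x = 4.

Answer: x ∈ {4}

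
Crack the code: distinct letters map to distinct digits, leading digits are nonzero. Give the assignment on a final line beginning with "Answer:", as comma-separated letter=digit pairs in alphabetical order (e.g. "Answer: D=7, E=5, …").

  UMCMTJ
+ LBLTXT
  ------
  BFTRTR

Step 1. [col 1: J + T ≡ R (mod 10)] column 1 (J + T ≡ R (mod 10), carry-in 0) doesn't pin T yet; pick T=8 and continue. So T=8.
Step 2. [col 1: J + T ≡ R (mod 10)] column 1 (J + T ≡ R (mod 10), carry-in 0) doesn't pin R yet; pick R=2 and continue, so R=2.
Step 3. [col 1: J + T ≡ R (mod 10)] column 1 reads J+T+carry(0)=R with T=8, R=2; with digits 2,8 already taken and all letters distinct, the only value for J is 4, so J=4.
Step 4. [col 2: T + X ≡ T (mod 10)] column 2: given T=8, carry-in 1, and digits 2,4,8 already taken and all letters distinct, T+X≡T (mod 10) forces X=9, so X=9.
Step 5. [col 3: M + T ≡ R (mod 10)] in column 3 we have M+T≡R with carry-in 1; given T=8, R=2 and digits 2,4,8,9 already taken and all letters distinct, that pins M to 3. So M=3.
Step 6. [col 4: C + L ≡ T (mod 10)] several values work for L in column 4 (C + L ≡ T (mod 10), carry-in 1); try L=1. So L=1.
Step 7. [col 4: C + L ≡ T (mod 10)] from column 4 (L=1, T=8, carry-in 1, digits 1,2,3,4,8,9 already taken and all letters distinct): C must equal 6 ⇒ C=6.
Step 8. [col 5: M + B ≡ F (mod 10)] column 5 reads M+B+carry(0)=F with M=3; with digits 1,2,3,4,6,8,9 already taken and all letters distinct, the only value for B is 7, so B=7.
Step 9. [col 5: M + B ≡ F (mod 10)] in column 5 we have M+B≡F with carry-in 0; given M=3, B=7 and digits 1,2,3,4,6,7,8,9 already taken and all letters distinct, that pins F to 0 ⇒ F=0.
Step 10. [col 6: U + L ≡ B (mod 10)] in column 6 we have U+L≡B with carry-in 1; given L=1, B=7 and digits 0,1,2,3,4,6,7,8,9 already taken and all letters distinct, that pins U to 5 ⇒ U=5.

Answer: B=7, C=6, F=0, J=4, L=1, M=3, R=2, T=8, U=5, X=9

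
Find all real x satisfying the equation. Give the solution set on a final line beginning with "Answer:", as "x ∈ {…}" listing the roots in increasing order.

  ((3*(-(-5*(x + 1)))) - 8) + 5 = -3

Step 1. [((3*(-(-5*(x + 1)))) - 8) + 5 = -3] +5 is outermost — subtract 5 both sides. So sub: (3*(-(-5*(x + 1)))) - 8 = -8.
Step 2. [(3*(-(-5*(x + 1)))) - 8 = -8] the outer -8 inverts by adding 8, so sub: 3*(-(-5*(x + 1))) = 0.
Step 3. [3*(-(-5*(x + 1))) = 0] 3·(inner) — divide through by 3, so div: -(-5*(x + 1)) = 0.
Step 4. [-(-5*(x + 1)) = 0] leading − — multiply by −1. So neg: -5*(x + 1) = 0.
Step 5. [-5*(x + 1) = 0] -5·(inner) — divide through by -5, so div: x + 1 = 0.
Step 6. [x + 1 = 0] peel the +1: subtract 1 from each side ⇒ sub: x = -1.

Answer: x ∈ {-1}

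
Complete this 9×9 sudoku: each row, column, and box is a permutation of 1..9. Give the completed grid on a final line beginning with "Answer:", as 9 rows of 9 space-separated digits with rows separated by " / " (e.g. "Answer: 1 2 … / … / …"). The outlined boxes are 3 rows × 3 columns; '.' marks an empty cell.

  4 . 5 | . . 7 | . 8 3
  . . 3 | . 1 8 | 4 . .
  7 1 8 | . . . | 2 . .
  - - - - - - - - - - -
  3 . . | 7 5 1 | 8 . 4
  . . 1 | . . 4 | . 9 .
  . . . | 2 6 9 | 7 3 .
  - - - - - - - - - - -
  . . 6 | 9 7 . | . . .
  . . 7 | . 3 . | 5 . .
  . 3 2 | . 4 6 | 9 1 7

Step 1. [r5c7∈{6}] r5c7's peers cover all but 6 ⇒ r5c7=6.
Step 2. [r2c1∈{2,6,9}] r2c1 is the only open cell in col 1 admitting 6. So r2c1=6.
Step 3. [r5c1∈{2,5,8}] col 1 places 2 nowhere but r5c1 ⇒ r5c1=2.
Step 4. [r2c4∈{5}] r2c4's peers cover all but 5 ⇒ r2c4=5.
Step 5. [r9c1∈{5,8}] row 9 places 5 nowhere but r9c1. So r9c1=5.
Step 6. [r6c1∈{8}] nothing but 8 survives at r6c1, so r6c1=8.
Step 7. [r8c6∈{2}] nothing but 2 survives at r8c6 ⇒ r8c6=2.
Step 8. [r5c9∈{5}] r5c9 is down to just 5. So r5c9=5.
Step 9. [r3c5∈{9}] only 9 remains possible at r3c5, so r3c5=9.
Step 10. [r1c2∈{2,9}] r1c2 is the only open cell in row 1 admitting 9, so r1c2=9.
Step 11. [r3c9∈{6}] r3c9's peers cover all but 6, so r3c9=6.
Step 12. [r8c9∈{8}] only 8 remains possible at r8c9. So r8c9=8.
Step 13. [r8c2∈{4}] only 4 remains possible at r8c2. So r8c2=4.
Step 14. [r5c4∈{3,8}] across row 5, 3 lands solely at r5c4, so r5c4=3.
Step 15. [r7c8∈{2,4}] 4 has one home in row 7: r7c8 ⇒ r7c8=4.
Step 16. [r7c1∈{1}] nothing but 1 survives at r7c1. So r7c1=1.
Step 17. [r1c5∈{2}] r1c5's peers cover all but 2, so r1c5=2.
Step 18. [r6c9∈{1}] r6c9's peers cover all but 1, so r6c9=1.
Step 19. [r1c4∈{6}] nothing but 6 survives at r1c4. So r1c4=6.
Step 20. [r6c3∈{4}] r6c3's peers cover all but 4 ⇒ r6c3=4.
Step 21. [r2c2∈{2}] r2c2 is down to just 2 ⇒ r2c2=2.
Step 22. [r8c1∈{9}] r8c1 is down to just 9 ⇒ r8c1=9.
Step 23. [r7c6∈{5}] r7c6 has the single candidate 5, so r7c6=5.
Step 24. [r5c5∈{8}] nothing but 8 survives at r5c5 ⇒ r5c5=8.
Step 25. [r3c6∈{3}] r3c6 is down to just 3. So r3c6=3.
Step 26. [r8c8∈{6}] r8c8 has the single candidate 6, so r8c8=6.
Step 27. [r4c8∈{2}] only 2 remains possible at r4c8. So r4c8=2.
Step 28. [r8c4∈{1}] nothing but 1 survives at r8c4 ⇒ r8c4=1.
Step 29. [r7c9∈{2}] r7c9's peers cover all but 2, so r7c9=2.
Step 30. [r3c8∈{5}] r3c8 is down to just 5 ⇒ r3c8=5.
Step 31. [r4c3∈{9}] r4c3 is down to just 9, so r4c3=9.
Step 32. [r1c7∈{1}] r1c7 has the single candidate 1 ⇒ r1c7=1.
Step 33. [r3c4∈{4}] r3c4 has the single candidate 4 ⇒ r3c4=4.
Step 34. [r5c2∈{7}] r5c2 is down to just 7 ⇒ r5c2=7.
Step 35. [r7c7∈{3}] nothing but 3 survives at r7c7. So r7c7=3.
Step 36. [r7c2∈{8}] r7c2 is down to just 8. So r7c2=8.
Step 37. [r2c8∈{7}] nothing but 7 survives at r2c8 ⇒ r2c8=7.
Step 38. [r9c4∈{8}] nothing but 8 survives at r9c4 ⇒ r9c4=8.
Step 39. [r2c9∈{9}] nothing but 9 survives at r2c9, so r2c9=9.
Step 40. [r6c2∈{5}] r6c2's peers cover all but 5, so r6c2=5.
Step 41. [r4c2∈{6}] only 6 remains possible at r4c2. So r4c2=6.

Answer: 4 9 5 6 2 7 1 8 3 / 6 2 3 5 1 8 4 7 9 / 7 1 8 4 9 3 2 5 6 / 3 6 9 7 5 1 8 2 4 / 2 7 1 3 8 4 6 9 5 / 8 5 4 2 6 9 7 3 1 / 1 8 6 9 7 5 3 4 2 / 9 4 7 1 3 2 5 6 8 / 5 3 2 8 4 6 9 1 7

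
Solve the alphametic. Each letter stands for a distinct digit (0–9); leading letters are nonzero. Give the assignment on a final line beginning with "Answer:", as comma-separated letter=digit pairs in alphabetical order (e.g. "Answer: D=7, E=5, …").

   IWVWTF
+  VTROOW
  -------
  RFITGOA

Step 1. [col 1: F + W ≡ A (mod 10)] several values work for W in column 1 (F + W ≡ A (mod 10), carry-in 0); try W=5, so W=5.
Step 2. [col 1: F + W ≡ A (mod 10)] A=9 is one option consistent with column 1 (F + W ≡ A (mod 10), carry-in 0) — take it, so A=9.
Step 3. [R] adding two 6-digit numbers gives at most 6+1 digits, and here it does — R is that final carry and must be 1 ⇒ R=1.
Step 4. [col 1: F + W ≡ A (mod 10)] in column 1 we have F+W≡A with carry-in 0; given W=5, A=9 and digits 1,5,9 already taken and all letters distinct, that pins F to 4. So F=4.
Step 5. [col 2: T + O ≡ O (mod 10)] from column 2 (nothing yet, carry-in 0, digits 1,4,5,9 already taken and all letters distinct): T must equal 0 ⇒ T=0.
Step 6. [col 2: T + O ≡ O (mod 10)] O=7 is one option consistent with column 2 (T + O ≡ O (mod 10), carry-in 0) — take it, so O=7.
Step 7. [col 3: W + O ≡ G (mod 10)] column 3: given W=5, O=7, carry-in 0, and digits 0,1,4,5,7,9 already taken and all letters distinct, W+O≡G (mod 10) forces G=2, so G=2.
Step 8. [col 4: V + R ≡ T (mod 10)] from column 4 (R=1, T=0, carry-in 1, digits 0,1,2,4,5,7,9 already taken and all letters distinct): V must equal 8. So V=8.
Step 9. [col 5: W + T ≡ I (mod 10)] from column 5 (W=5, T=0, carry-in 1, digits 0,1,2,4,5,7,8,9 already taken and all letters distinct): I must equal 6. So I=6.

Answer: A=9, F=4, G=2, I=6, O=7, R=1, T=0, V=8, W=5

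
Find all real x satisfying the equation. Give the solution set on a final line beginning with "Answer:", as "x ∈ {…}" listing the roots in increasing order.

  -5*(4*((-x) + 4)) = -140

Step 1. [-5*(4*((-x) + 4)) = -140] LHS = -5·(…); ÷-5 both sides ⇒ div: 4*((-x) + 4) = 28.
Step 2. [4*((-x) + 4) = 28] LHS = 4·(…); ÷4 both sides ⇒ div: (-x) + 4 = 7.
Step 3. [(-x) + 4 = 7] peel the +4: subtract 4 from each side ⇒ sub: -x = 3.
Step 4. [-x = 3] flip signs both sides ⇒ neg: x = -3.

Answer: x ∈ {-3}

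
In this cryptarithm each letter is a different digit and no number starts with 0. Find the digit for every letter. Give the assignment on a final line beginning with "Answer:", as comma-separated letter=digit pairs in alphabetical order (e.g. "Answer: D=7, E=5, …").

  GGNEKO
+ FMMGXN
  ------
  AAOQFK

Step 1. [col 1: O + N ≡ K (mod 10)] no forcing yet in column 1 (carry-in 0); K=2 is free and consistent — try it. So K=2.
Step 2. [col 1: O + N ≡ K (mod 10)] several values work for O in column 1 (O + N ≡ K (mod 10), carry-in 0); try O=4, so O=4.
Step 3. [col 1: O + N ≡ K (mod 10)] in column 1 we have O+N≡K with carry-in 0; given O=4, K=2 and digits 2,4 already taken and all letters distinct, that pins N to 8 ⇒ N=8.
Step 4. [col 2: K + X ≡ F (mod 10)] several values work for F in column 2 (K + X ≡ F (mod 10), carry-in 1); try F=6. So F=6.
Step 5. [col 2: K + X ≡ F (mod 10)] in column 2 we have K+X≡F with carry-in 1; given K=2, F=6 and digits 2,4,6,8 already taken and all letters distinct, that pins X to 3, so X=3.
Step 6. [col 3: E + G ≡ Q (mod 10)] in column 3 we have E+G≡Q with carry-in 0; given nothing yet and digits 2,3,4,6,8 already taken and all letters distinct, that pins Q to 0 ⇒ Q=0.
Step 7. [col 3: E + G ≡ Q (mod 10)] no forcing yet in column 3 (carry-in 0); E=9 is free and consistent — try it. So E=9.
Step 8. [col 3: E + G ≡ Q (mod 10)] in column 3 we have E+G≡Q with carry-in 0; given E=9, Q=0 and digits 0,2,3,4,6,8,9 already taken and all letters distinct, that pins G to 1 ⇒ G=1.
Step 9. [col 4: N + M ≡ O (mod 10)] in column 4 we have N+M≡O with carry-in 1; given N=8, O=4 and digits 0,1,2,3,4,6,8,9 already taken and all letters distinct, that pins M to 5. So M=5.
Step 10. [col 5: G + M ≡ A (mod 10)] from column 5 (G=1, M=5, carry-in 1, digits 0,1,2,3,4,5,6,8,9 already taken and all letters distinct): A must equal 7 ⇒ A=7.

Answer: A=7, E=9, F=6, G=1, K=2, M=5, N=8, O=4, Q=0, X=3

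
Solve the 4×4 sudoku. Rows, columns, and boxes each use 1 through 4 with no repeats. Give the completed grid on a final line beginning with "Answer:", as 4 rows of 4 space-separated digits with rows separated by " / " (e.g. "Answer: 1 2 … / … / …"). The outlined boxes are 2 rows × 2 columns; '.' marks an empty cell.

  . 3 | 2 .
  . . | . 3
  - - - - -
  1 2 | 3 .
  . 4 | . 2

Step 1. [r2c3∈{1,4}] in col 3, 4 fits only at r2c3 ⇒ r2c3=4.
Step 2. [r4c3∈{1}] r4c3's peers cover all but 1 ⇒ r4c3=1.
Step 3. [r4c1∈{3}] nothing but 3 survives at r4c1, so r4c1=3.
Step 4. [r2c1∈{2}] nothing but 2 survives at r2c1. So r2c1=2.
Step 5. [r1c4∈{1}] only 1 remains possible at r1c4 ⇒ r1c4=1.
Step 6. [r2c2∈{1}] r2c2 has the single candidate 1 ⇒ r2c2=1.
Step 7. [r1c1∈{4}] only 4 remains possible at r1c1, so r1c1=4.
Step 8. [r3c4∈{4}] nothing but 4 survives at r3c4 ⇒ r3c4=4.

Answer: 4 3 2 1 / 2 1 4 3 / 1 2 3 4 / 3 4 1 2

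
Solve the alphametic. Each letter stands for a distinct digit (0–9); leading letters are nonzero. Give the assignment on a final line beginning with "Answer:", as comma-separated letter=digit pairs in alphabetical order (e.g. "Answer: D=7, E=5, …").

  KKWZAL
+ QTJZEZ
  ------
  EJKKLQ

Step 1. [col 1: L + Z ≡ Q (mod 10)] Z=6 is one option consistent with column 1 (L + Z ≡ Q (mod 10), carry-in 0) — take it ⇒ Z=6.
Step 2. [col 1: L + Z ≡ Q (mod 10)] no forcing yet in column 1 (carry-in 0); L=9 is free and consistent — try it ⇒ L=9.
Step 3. [col 1: L + Z ≡ Q (mod 10)] column 1: given L=9, Z=6, carry-in 0, and digits 6,9 already taken and all letters distinct, L+Z≡Q (mod 10) forces Q=5, so Q=5.
Step 4. [col 2: A + E ≡ L (mod 10)] no forcing yet in column 2 (carry-in 1); A=1 is free and consistent — try it. So A=1.
Step 5. [col 2: A + E ≡ L (mod 10)] in column 2 we have A+E≡L with carry-in 1; given A=1, L=9 and digits 1,5,6,9 already taken and all letters distinct, that pins E to 7 ⇒ E=7.
Step 6. [col 3: Z + Z ≡ K (mod 10)] column 3: given Z=6, carry-in 0, and digits 1,5,6,7,9 already taken and all letters distinct, Z+Z≡K (mod 10) forces K=2. So K=2.
Step 7. [col 4: W + J ≡ K (mod 10)] several values work for W in column 4 (W + J ≡ K (mod 10), carry-in 1); try W=8, so W=8.
Step 8. [col 4: W + J ≡ K (mod 10)] in column 4 we have W+J≡K with carry-in 1; given W=8, K=2 and digits 1,2,5,6,7,8,9 already taken and all letters distinct, that pins J to 3 ⇒ J=3.
Step 9. [col 5: K + T ≡ J (mod 10)] in column 5 we have K+T≡J with carry-in 1; given K=2, J=3 and digits 1,2,3,5,6,7,8,9 already taken and all letters distinct, that pins T to 0 ⇒ T=0.

Answer: A=1, E=7, J=3, K=2, L=9, Q=5, T=0, W=8, Z=6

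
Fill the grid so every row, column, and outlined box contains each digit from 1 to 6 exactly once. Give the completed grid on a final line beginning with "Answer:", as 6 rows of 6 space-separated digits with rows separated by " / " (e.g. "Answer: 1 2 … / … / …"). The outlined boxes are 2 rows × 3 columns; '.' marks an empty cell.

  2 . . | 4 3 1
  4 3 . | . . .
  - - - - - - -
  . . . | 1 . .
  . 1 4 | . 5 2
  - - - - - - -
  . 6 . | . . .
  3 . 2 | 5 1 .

Step 1. [r1c3∈{5,6}] in row 1, 6 fits only at r1c3 ⇒ r1c3=6.
Step 2. [r6c6∈{4,6}] 6 has one home in row 6: r6c6 ⇒ r6c6=6.
Step 3. [r4c4∈{3,6}] r4c4 is the only open cell in row 4 admitting 3, so r4c4=3.
Step 4. [r3c5∈{4,6}] 6 has one home in box 4: r3c5. So r3c5=6.
Step 5. [r3c1∈{5}] r3c1 has the single candidate 5 ⇒ r3c1=5.
Step 6. [r5c3∈{1,5}] in row 5, 5 fits only at r5c3, so r5c3=5.
Step 7. [r5c5∈{2,4}] 4 has one home in col 5: r5c5, so r5c5=4.
Step 8. [r2c4∈{2,6}] in row 2, 6 fits only at r2c4, so r2c4=6.
Step 9. [r5c6∈{3}] r5c6 has the single candidate 3, so r5c6=3.
Step 10. [r3c3∈{3}] r3c3 is down to just 3. So r3c3=3.
Step 11. [r6c2∈{4}] r6c2 has the single candidate 4, so r6c2=4.
Step 12. [r2c3∈{1}] r2c3's peers cover all but 1, so r2c3=1.
Step 13. [r5c4∈{2}] r5c4 has the single candidate 2. So r5c4=2.
Step 14. [r2c6∈{5}] only 5 remains possible at r2c6, so r2c6=5.
Step 15. [r2c5∈{2}] nothing but 2 survives at r2c5 ⇒ r2c5=2.
Step 16. [r1c2∈{5}] r1c2 is down to just 5 ⇒ r1c2=5.
Step 17. [r4c1∈{6}] only 6 remains possible at r4c1. So r4c1=6.
Step 18. [r3c6∈{4}] r3c6 is down to just 4. So r3c6=4.
Step 19. [r5c1∈{1}] nothing but 1 survives at r5c1. So r5c1=1.
Step 20. [r3c2∈{2}] r3c2's peers cover all but 2. So r3c2=2.

Answer: 2 5 6 4 3 1 / 4 3 1 6 2 5 / 5 2 3 1 6 4 / 6 1 4 3 5 2 / 1 6 5 2 4 3 / 3 4 2 5 1 6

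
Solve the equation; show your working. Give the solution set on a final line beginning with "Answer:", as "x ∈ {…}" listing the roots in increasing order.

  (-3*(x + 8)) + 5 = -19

Step 1. [(-3*(x + 8)) + 5 = -19] +5 is outermost — subtract 5 both sides. So sub: -3*(x + 8) = -24.
Step 2. [-3*(x + 8) = -24] -3·(inner) — divide through by -3. So div: x + 8 = 8.
Step 3. [x + 8 = 8] the outer +8 inverts by subtracting 8, so sub: x = 0.

Answer: x ∈ {0}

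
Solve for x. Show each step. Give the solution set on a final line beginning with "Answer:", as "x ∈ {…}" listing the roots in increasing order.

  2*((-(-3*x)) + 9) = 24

Step 1. [2*((-(-3*x)) + 9) = 24] leading coefficient 2: divide by 2, so div: (-(-3*x)) + 9 = 12.
Step 2. [(-(-3*x)) + 9 = 12] peel the +9: subtract 9 from each side ⇒ sub: -(-3*x) = 3.
Step 3. [-(-3*x) = 3] flip signs both sides. So neg: -3*x = -3.
Step 4. [-3*x = -3] LHS = -3·(…); ÷-3 both sides. So div: x = 1.

Answer: x ∈ {1}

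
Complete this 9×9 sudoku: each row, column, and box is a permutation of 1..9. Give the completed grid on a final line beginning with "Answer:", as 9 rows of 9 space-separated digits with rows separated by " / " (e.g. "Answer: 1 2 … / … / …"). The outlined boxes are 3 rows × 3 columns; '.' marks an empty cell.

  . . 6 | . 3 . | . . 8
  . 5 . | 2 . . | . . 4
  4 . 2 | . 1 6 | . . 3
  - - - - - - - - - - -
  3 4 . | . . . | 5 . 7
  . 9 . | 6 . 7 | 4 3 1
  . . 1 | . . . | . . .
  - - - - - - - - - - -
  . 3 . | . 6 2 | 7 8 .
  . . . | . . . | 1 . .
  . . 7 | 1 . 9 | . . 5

Step 1. [r4c3∈{8}] nothing but 8 survives at r4c3, so r4c3=8.
Step 2. [r4c8∈{2,6,9}] 6 has one home in row 4: r4c8, so r4c8=6.
Step 3. [r5c5∈{2,5,8}] r5c5 is the only open cell in row 5 admitting 8, so r5c5=8.
Step 4. [r3c7∈{9}] nothing but 9 survives at r3c7, so r3c7=9.
Step 5. [r9c5∈{4}] only 4 remains possible at r9c5 ⇒ r9c5=4.
Step 6. [r7c4∈{5}] nothing but 5 survives at r7c4 ⇒ r7c4=5.
Step 7. [r9c8∈{2}] r9c8 has the single candidate 2, so r9c8=2.
Step 8. [r7c9∈{9}] r7c9 has the single candidate 9 ⇒ r7c9=9.
Step 9. [r5c1∈{2,5}] row 5 places 2 nowhere but r5c1, so r5c1=2.
Step 10. [r4c4∈{9}] r4c4 has the single candidate 9 ⇒ r4c4=9.
Step 11. [r1c1∈{1,7,9}] row 1 places 9 nowhere but r1c1 ⇒ r1c1=9.
Step 12. [r1c2∈{1,7}] r1c2 is the only open cell in col 2 admitting 1 ⇒ r1c2=1.
Step 13. [r8c9∈{6}] only 6 remains possible at r8c9 ⇒ r8c9=6.
Step 14. [r1c6∈{4,5}] 5 has one home in box 2: r1c6. So r1c6=5.
Step 15. [r2c6∈{8}] r2c6 has the single candidate 8. So r2c6=8.
Step 16. [r3c4∈{7}] nothing but 7 survives at r3c4, so r3c4=7.
Step 17. [r8c4∈{3,8}] r8c4 is the only open cell in col 4 admitting 8. So r8c4=8.
Step 18. [r8c1∈{5}] r8c1 is down to just 5. So r8c1=5.
Step 19. [r9c1∈{6,8}] in col 1, 8 fits only at r9c1. So r9c1=8.
Step 20. [r6c9∈{2}] only 2 remains possible at r6c9 ⇒ r6c9=2.
Step 21. [r6c4∈{3,4}] col 4 places 3 nowhere but r6c4, so r6c4=3.
Step 22. [r6c2∈{6,7}] r6c2 is the only open cell in col 2 admitting 7, so r6c2=7.
Step 23. [r1c8∈{7}] r1c8 has the single candidate 7. So r1c8=7.
Step 24. [r8c8∈{4}] only 4 remains possible at r8c8 ⇒ r8c8=4.
Step 25. [r8c3∈{9}] only 9 remains possible at r8c3. So r8c3=9.
Step 26. [r5c3∈{5}] only 5 remains possible at r5c3 ⇒ r5c3=5.
Step 27. [r6c6∈{4}] r6c6 is down to just 4 ⇒ r6c6=4.
Step 28. [r8c6∈{3}] nothing but 3 survives at r8c6. So r8c6=3.
Step 29. [r9c2∈{6}] only 6 remains possible at r9c2. So r9c2=6.
Step 30. [r4c6∈{1}] r4c6 has the single candidate 1. So r4c6=1.
Step 31. [r6c1∈{6}] r6c1's peers cover all but 6, so r6c1=6.
Step 32. [r2c5∈{9}] only 9 remains possible at r2c5. So r2c5=9.
Step 33. [r7c1∈{1}] r7c1's peers cover all but 1, so r7c1=1.
Step 34. [r2c1∈{7}] r2c1's peers cover all but 7. So r2c1=7.
Step 35. [r2c8∈{1}] r2c8 has the single candidate 1 ⇒ r2c8=1.
Step 36. [r4c5∈{2}] r4c5 is down to just 2 ⇒ r4c5=2.
Step 37. [r7c3∈{4}] only 4 remains possible at r7c3 ⇒ r7c3=4.
Step 38. [r6c8∈{9}] only 9 remains possible at r6c8, so r6c8=9.
Step 39. [r3c8∈{5}] r3c8 is down to just 5, so r3c8=5.
Step 40. [r1c4∈{4}] only 4 remains possible at r1c4 ⇒ r1c4=4.
Step 41. [r2c7∈{6}] r2c7 is down to just 6 ⇒ r2c7=6.
Step 42. [r8c2∈{2}] r8c2's peers cover all but 2 ⇒ r8c2=2.
Step 43. [r6c5∈{5}] r6c5 is down to just 5. So r6c5=5.
Step 44. [r3c2∈{8}] r3c2 is down to just 8. So r3c2=8.
Step 45. [r9c7∈{3}] r9c7 is down to just 3, so r9c7=3.
Step 46. [r2c3∈{3}] nothing but 3 survives at r2c3 ⇒ r2c3=3.
Step 47. [r1c7∈{2}] r1c7 has the single candidate 2. So r1c7=2.
Step 48. [r6c7∈{8}] r6c7 is down to just 8. So r6c7=8.
Step 49. [r8c5∈{7}] only 7 remains possible at r8c5, so r8c5=7.

Answer: 9 1 6 4 3 5 2 7 8 / 7 5 3 2 9 8 6 1 4 / 4 8 2 7 1 6 9 5 3 / 3 4 8 9 2 1 5 6 7 / 2 9 5 6 8 7 4 3 1 / 6 7 1 3 5 4 8 9 2 / 1 3 4 5 6 2 7 8 9 / 5 2 9 8 7 3 1 4 6 / 8 6 7 1 4 9 3 2 5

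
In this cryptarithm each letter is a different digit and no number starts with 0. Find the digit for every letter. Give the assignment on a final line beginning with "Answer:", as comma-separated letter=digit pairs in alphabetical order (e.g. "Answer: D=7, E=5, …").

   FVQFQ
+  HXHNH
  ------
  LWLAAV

Step 1. [L] adding two 5-digit numbers gives at most 5+1 digits, and here it does — L is that final carry and must be 1, so L=1.
Step 2. [col 1: Q + H ≡ V (mod 10)] no forcing yet in column 1 (carry-in 0); Q=2 is free and consistent — try it. So Q=2.
Step 3. [col 1: Q + H ≡ V (mod 10)] no forcing yet in column 1 (carry-in 0); H=4 is free and consistent — try it. So H=4.
Step 4. [col 1: Q + H ≡ V (mod 10)] in column 1 we have Q+H≡V with carry-in 0; given Q=2, H=4 and digits 1,2,4 already taken and all letters distinct, that pins V to 6. So V=6.
Step 5. [col 2: F + N ≡ A (mod 10)] column 2 (F + N ≡ A (mod 10), carry-in 0) doesn't pin N yet; pick N=9 and continue ⇒ N=9.
Step 6. [col 2: F + N ≡ A (mod 10)] column 2 reads F+N+carry(0)=A with N=9; with digits 1,2,4,6,9 already taken and all letters distinct, the only value for A is 7. So A=7.
Step 7. [col 2: F + N ≡ A (mod 10)] from column 2 (N=9, A=7, carry-in 0, digits 1,2,4,6,7,9 already taken and all letters distinct): F must equal 8 ⇒ F=8.
Step 8. [col 4: V + X ≡ L (mod 10)] from column 4 (V=6, L=1, carry-in 0, digits 1,2,4,6,7,8,9 already taken and all letters distinct): X must equal 5 ⇒ X=5.
Step 9. [col 5: F + H ≡ W (mod 10)] column 5 reads F+H+carry(1)=W with F=8, H=4; with digits 1,2,4,5,6,7,8,9 already taken and all letters distinct, the only value for W is 3. So W=3.

Answer: A=7, F=8, H=4, L=1, N=9, Q=2, V=6, W=3, X=5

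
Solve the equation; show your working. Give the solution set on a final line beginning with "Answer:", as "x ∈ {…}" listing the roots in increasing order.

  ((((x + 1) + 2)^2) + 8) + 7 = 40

Step 1. [((((x + 1) + 2)^2) + 8) + 7 = 40] 7 comes off first (subtract 7). So sub: (((x + 1) + 2)^2) + 8 = 33.
Step 2. [(((x + 1) + 2)^2) + 8 = 33] +8 is outermost — subtract 8 both sides. So sub: ((x + 1) + 2)^2 = 25.
Step 3. [((x + 1) + 2)^2 = 25] 25 ≥ 0, LHS is (·)² — take ±√. So sqrt: (x + 1) + 2 = 5 or -5.
Step 4. [(x + 1) + 2 = 5 or -5] peel the +2: subtract 2 from each side ⇒ sub: x + 1 = 3 or -7.
Step 5. [x + 1 = 3 or -7] 1 comes off first (subtract 1), so sub: x = 2 or -8.

Answer: x ∈ {-8, 2}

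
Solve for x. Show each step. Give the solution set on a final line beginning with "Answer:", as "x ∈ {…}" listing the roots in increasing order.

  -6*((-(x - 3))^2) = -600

Step 1. [-6*((-(x - 3))^2) = -600] divide by the outer -6, so div: (-(x - 3))^2 = 100.
Step 2. [(-(x - 3))^2 = 100] √ both sides: 100 ≥ 0 gives two branches. So sqrt: -(x - 3) = 10 or -10.
Step 3. [-(x - 3) = 10 or -10] leading − — multiply by −1, so neg: x - 3 = -10 or 10.
Step 4. [x - 3 = -10 or 10] 3 comes off first (add 3), so sub: x = -7 or 13.

Answer: x ∈ {-7, 13}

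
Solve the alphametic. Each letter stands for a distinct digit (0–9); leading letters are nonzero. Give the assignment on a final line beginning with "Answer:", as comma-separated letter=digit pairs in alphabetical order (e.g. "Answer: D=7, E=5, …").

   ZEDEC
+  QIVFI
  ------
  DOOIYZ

Step 1. [col 1: C + I ≡ Z (mod 10)] Z=6 is one option consistent with column 1 (C + I ≡ Z (mod 10), carry-in 0) — take it ⇒ Z=6.
Step 2. [col 1: C + I ≡ Z (mod 10)] several values work for I in column 1 (C + I ≡ Z (mod 10), carry-in 0); try I=9. So I=9.
Step 3. [col 1: C + I ≡ Z (mod 10)] column 1: given I=9, Z=6, carry-in 0, and digits 6,9 already taken and all letters distinct, C+I≡Z (mod 10) forces C=7. So C=7.
Step 4. [col 2: E + F ≡ Y (mod 10)] several values work for E in column 2 (E + F ≡ Y (mod 10), carry-in 1); try E=3, so E=3.
Step 5. [col 2: E + F ≡ Y (mod 10)] column 2 (E + F ≡ Y (mod 10), carry-in 1) doesn't pin Y yet; pick Y=4 and continue ⇒ Y=4.
Step 6. [D] D is the leading digit of a 6-digit sum of two 5-digit numbers; the final carry is exactly 1, so D=1.
Step 7. [col 2: E + F ≡ Y (mod 10)] column 2 reads E+F+carry(1)=Y with E=3, Y=4; with digits 1,3,4,6,7,9 already taken and all letters distinct, the only value for F is 0. So F=0.
Step 8. [col 3: D + V ≡ I (mod 10)] from column 3 (D=1, I=9, carry-in 0, digits 0,1,3,4,6,7,9 already taken and all letters distinct): V must equal 8 ⇒ V=8.
Step 9. [col 4: E + I ≡ O (mod 10)] column 4: given E=3, I=9, carry-in 0, and digits 0,1,3,4,6,7,8,9 already taken and all letters distinct, E+I≡O (mod 10) forces O=2 ⇒ O=2.
Step 10. [col 5: Z + Q ≡ O (mod 10)] column 5: given Z=6, O=2, carry-in 1, and digits 0,1,2,3,4,6,7,8,9 already taken and all letters distinct, Z+Q≡O (mod 10) forces Q=5, so Q=5.

Answer: C=7, D=1, E=3, F=0, I=9, O=2, Q=5, V=8, Y=4, Z=6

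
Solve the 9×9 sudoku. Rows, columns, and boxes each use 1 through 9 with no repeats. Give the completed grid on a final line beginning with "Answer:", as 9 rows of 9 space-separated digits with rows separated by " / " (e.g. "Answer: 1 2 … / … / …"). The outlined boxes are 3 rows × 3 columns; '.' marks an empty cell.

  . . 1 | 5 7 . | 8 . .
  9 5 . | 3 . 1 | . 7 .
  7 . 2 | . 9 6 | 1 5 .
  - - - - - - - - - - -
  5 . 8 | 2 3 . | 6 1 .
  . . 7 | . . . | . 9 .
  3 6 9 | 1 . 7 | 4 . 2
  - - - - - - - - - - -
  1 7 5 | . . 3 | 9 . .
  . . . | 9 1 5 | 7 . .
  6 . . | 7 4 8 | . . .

Step 1. [r1c1∈{4}] only 4 remains possible at r1c1 ⇒ r1c1=4.
Step 2. [r9c3∈{3}] r9c3 is down to just 3, so r9c3=3.
Step 3. [r9c8∈{2}] nothing but 2 survives at r9c8 ⇒ r9c8=2.
Step 4. [r2c5∈{2,8}] in row 2, 8 fits only at r2c5 ⇒ r2c5=8.
Step 5. [r8c1∈{2,8}] 8 has one home in col 1: r8c1 ⇒ r8c1=8.
Step 6. [r7c4∈{6}] nothing but 6 survives at r7c4. So r7c4=6.
Step 7. [r2c9∈{4,6}] 4 has one home in row 2: r2c9, so r2c9=4.
Step 8. [r3c9∈{3}] r3c9 is down to just 3. So r3c9=3.
Step 9. [r5c6∈{4}] r5c6 has the single candidate 4 ⇒ r5c6=4.
Step 10. [r9c7∈{5}] r9c7 is down to just 5, so r9c7=5.
Step 11. [r5c9∈{5,8}] across col 9, 5 lands solely at r5c9 ⇒ r5c9=5.
Step 12. [r8c3∈{4}] r8c3's peers cover all but 4. So r8c3=4.
Step 13. [r1c8∈{6}] r1c8 is down to just 6 ⇒ r1c8=6.
Step 14. [r8c2∈{2}] r8c2 is down to just 2. So r8c2=2.
Step 15. [r6c8∈{8}] nothing but 8 survives at r6c8 ⇒ r6c8=8.
Step 16. [r4c6∈{9}] r4c6 has the single candidate 9. So r4c6=9.
Step 17. [r1c2∈{3}] r1c2's peers cover all but 3 ⇒ r1c2=3.
Step 18. [r8c8∈{3}] r8c8's peers cover all but 3, so r8c8=3.
Step 19. [r6c5∈{5}] nothing but 5 survives at r6c5 ⇒ r6c5=5.
Step 20. [r5c5∈{6}] r5c5's peers cover all but 6. So r5c5=6.
Step 21. [r5c7∈{3}] nothing but 3 survives at r5c7 ⇒ r5c7=3.
Step 22. [r9c2∈{9}] r9c2 is down to just 9 ⇒ r9c2=9.
Step 23. [r2c3∈{6}] r2c3 is down to just 6. So r2c3=6.
Step 24. [r4c2∈{4}] only 4 remains possible at r4c2 ⇒ r4c2=4.
Step 25. [r2c7∈{2}] r2c7 is down to just 2, so r2c7=2.
Step 26. [r8c9∈{6}] only 6 remains possible at r8c9 ⇒ r8c9=6.
Step 27. [r5c2∈{1}] r5c2 is down to just 1, so r5c2=1.
Step 28. [r5c4∈{8}] r5c4's peers cover all but 8. So r5c4=8.
Step 29. [r5c1∈{2}] nothing but 2 survives at r5c1 ⇒ r5c1=2.
Step 30. [r1c9∈{9}] r1c9 is down to just 9, so r1c9=9.
Step 31. [r3c4∈{4}] r3c4 has the single candidate 4, so r3c4=4.
Step 32. [r9c9∈{1}] only 1 remains possible at r9c9, so r9c9=1.
Step 33. [r1c6∈{2}] r1c6 is down to just 2 ⇒ r1c6=2.
Step 34. [r4c9∈{7}] r4c9 has the single candidate 7, so r4c9=7.
Step 35. [r3c2∈{8}] nothing but 8 survives at r3c2. So r3c2=8.
Step 36. [r7c9∈{8}] r7c9 has the single candidate 8, so r7c9=8.
Step 37. [r7c8∈{4}] nothing but 4 survives at r7c8 ⇒ r7c8=4.
Step 38. [r7c5∈{2}] r7c5 has the single candidate 2, so r7c5=2.

Answer: 4 3 1 5 7 2 8 6 9 / 9 5 6 3 8 1 2 7 4 / 7 8 2 4 9 6 1 5 3 / 5 4 8 2 3 9 6 1 7 / 2 1 7 8 6 4 3 9 5 / 3 6 9 1 5 7 4 8 2 / 1 7 5 6 2 3 9 4 8 / 8 2 4 9 1 5 7 3 6 / 6 9 3 7 4 8 5 2 1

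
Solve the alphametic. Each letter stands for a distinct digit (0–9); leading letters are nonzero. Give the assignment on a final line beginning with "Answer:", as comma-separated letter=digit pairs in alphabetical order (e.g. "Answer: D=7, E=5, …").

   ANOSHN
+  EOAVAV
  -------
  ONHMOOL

Step 1. [col 1: N + V ≡ L (mod 10)] several values work for L in column 1 (N + V ≡ L (mod 10), carry-in 0); try L=5 ⇒ L=5.
Step 2. [O] adding two 6-digit numbers gives at most 6+1 digits, and here it does — O is that final carry and must be 1, so O=1.
Step 3. [col 1: N + V ≡ L (mod 10)] no forcing yet in column 1 (carry-in 0); V=2 is free and consistent — try it ⇒ V=2.
Step 4. [col 1: N + V ≡ L (mod 10)] in column 1 we have N+V≡L with carry-in 0; given V=2, L=5 and digits 1,2,5 already taken and all letters distinct, that pins N to 3, so N=3.
Step 5. [col 2: H + A ≡ O (mod 10)] no forcing yet in column 2 (carry-in 0); A=7 is free and consistent — try it, so A=7.
Step 6. [col 2: H + A ≡ O (mod 10)] column 2 reads H+A+carry(0)=O with A=7, O=1; with digits 1,2,3,5,7 already taken and all letters distinct, the only value for H is 4, so H=4.
Step 7. [col 3: S + V ≡ O (mod 10)] column 3: given V=2, O=1, carry-in 1, and digits 1,2,3,4,5,7 already taken and all letters distinct, S+V≡O (mod 10) forces S=8. So S=8.
Step 8. [col 4: O + A ≡ M (mod 10)] column 4 reads O+A+carry(1)=M with O=1, A=7; with digits 1,2,3,4,5,7,8 already taken and all letters distinct, the only value for M is 9. So M=9.
Step 9. [col 6: A + E ≡ N (mod 10)] column 6 reads A+E+carry(0)=N with A=7, N=3; with digits 1,2,3,4,5,7,8,9 already taken and all letters distinct, the only value for E is 6, so E=6.

Answer: A=7, E=6, H=4, L=5, M=9, N=3, O=1, S=8, V=2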